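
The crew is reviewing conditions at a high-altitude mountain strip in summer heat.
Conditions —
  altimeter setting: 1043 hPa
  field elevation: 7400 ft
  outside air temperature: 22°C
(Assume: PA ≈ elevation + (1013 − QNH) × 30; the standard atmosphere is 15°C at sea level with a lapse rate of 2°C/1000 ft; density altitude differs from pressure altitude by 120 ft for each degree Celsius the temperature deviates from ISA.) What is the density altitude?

8900 ft

Pressure altitude = 7400 + (1013 − 1043) × 30 = 7400 + (-900) = 6500 ft.
ISA temperature at 6500 ft = 15 − 2 × (6500/1000) = 2°C.
ISA deviation = 22 − 2 = +20°C.
Density altitude = 6500 + 120 × (20) = 8900 ft.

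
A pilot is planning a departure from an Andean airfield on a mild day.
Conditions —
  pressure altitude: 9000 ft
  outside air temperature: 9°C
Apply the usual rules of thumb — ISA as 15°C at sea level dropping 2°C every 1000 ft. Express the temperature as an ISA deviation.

ISA+12°C

ISA temperature at 9000 ft = 15 − 2 × (9000/1000) = -3°C.
Deviation = OAT − ISA = 9 − (-3) = +12°C.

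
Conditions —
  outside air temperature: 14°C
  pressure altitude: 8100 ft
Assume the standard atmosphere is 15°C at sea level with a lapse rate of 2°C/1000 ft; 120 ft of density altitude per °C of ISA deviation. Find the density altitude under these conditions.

9924 ft

ISA temperature at 8100 ft = 15 − 2 × (8100/1000) = -1.2°C.
ISA deviation = 14 − (-1.2) = +15.2°C.
Density altitude = 8100 + 120 × (15.2) = 8100 + (+1824) = 9924 ft.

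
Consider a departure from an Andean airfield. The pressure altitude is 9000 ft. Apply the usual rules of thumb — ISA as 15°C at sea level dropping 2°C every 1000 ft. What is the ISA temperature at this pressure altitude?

-3°C

ISA temperature = 15 − 2 × (9000/1000) = 15 − 18 = -3°C.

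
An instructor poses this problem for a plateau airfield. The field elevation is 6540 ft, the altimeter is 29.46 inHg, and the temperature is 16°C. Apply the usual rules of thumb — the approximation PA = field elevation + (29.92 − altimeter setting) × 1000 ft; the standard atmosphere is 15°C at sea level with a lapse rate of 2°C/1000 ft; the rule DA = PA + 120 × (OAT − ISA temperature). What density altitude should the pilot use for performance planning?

8800 ft

Pressure altitude = 6540 + (29.92 − 29.46) × 1000 = 6540 + (+460) = 7000 ft.
ISA temperature at 7000 ft = 15 − 2 × (7000/1000) = 1°C.
ISA deviation = 16 − 1 = +15°C.
Density altitude = 7000 + 120 × (15) = 8800 ft.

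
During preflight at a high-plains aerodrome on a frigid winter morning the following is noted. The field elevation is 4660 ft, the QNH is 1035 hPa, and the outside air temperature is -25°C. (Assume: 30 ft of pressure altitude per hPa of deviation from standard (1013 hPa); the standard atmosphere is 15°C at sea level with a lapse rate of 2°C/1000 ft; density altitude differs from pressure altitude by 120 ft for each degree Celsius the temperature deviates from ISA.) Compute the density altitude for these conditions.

Pressure altitude = 4660 + (1013 − 1035) × 30 = 4660 + (-660) = 4000 ft.
ISA temperature at 4000 ft = 15 − 2 × (4000/1000) = 7°C.
ISA deviation = -25 − 7 = -32°C.
Density altitude = 4000 + 120 × (-32) = 160 ft.

160 ft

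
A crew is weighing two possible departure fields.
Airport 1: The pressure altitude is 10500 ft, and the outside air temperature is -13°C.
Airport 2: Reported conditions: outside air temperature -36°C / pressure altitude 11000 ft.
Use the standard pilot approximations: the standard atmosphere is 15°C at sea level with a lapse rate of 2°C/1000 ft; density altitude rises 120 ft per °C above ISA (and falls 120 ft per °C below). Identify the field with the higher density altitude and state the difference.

Airport 1 by 2140 ft

Airport 1: ISA temp = -6°C, deviation -7°C, DA = 10500 + 120 × (-7) = 9660 ft.
Airport 2: ISA temp = -7°C, deviation -29°C, DA = 11000 + 120 × (-29) = 7520 ft.
Airport 1 is higher by 9660 − 7520 = 2140 ft.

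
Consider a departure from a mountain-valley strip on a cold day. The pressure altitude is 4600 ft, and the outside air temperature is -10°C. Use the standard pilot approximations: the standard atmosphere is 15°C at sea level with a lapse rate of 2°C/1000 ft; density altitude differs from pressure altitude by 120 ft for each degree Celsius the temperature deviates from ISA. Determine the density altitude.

2704 ft

ISA temperature at 4600 ft = 15 − 2 × (4600/1000) = 5.8°C.
ISA deviation = -10 − 5.8 = -15.8°C.
Density altitude = 4600 + 120 × (-15.8) = 4600 + (-1896) = 2704 ft.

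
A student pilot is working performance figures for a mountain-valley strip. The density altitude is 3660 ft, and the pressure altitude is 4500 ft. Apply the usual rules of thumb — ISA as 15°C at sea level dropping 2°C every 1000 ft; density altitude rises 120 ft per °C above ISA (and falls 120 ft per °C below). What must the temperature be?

-1°C

Density altitude − pressure altitude = 3660 − 4500 = -840 ft.
At 120 ft/°C that is an ISA deviation of -840/120 = -7°C.
ISA temperature at 4500 ft = 15 − 2 × (4500/1000) = 6°C.
OAT = ISA + deviation = 6 + (-7) = -1°C.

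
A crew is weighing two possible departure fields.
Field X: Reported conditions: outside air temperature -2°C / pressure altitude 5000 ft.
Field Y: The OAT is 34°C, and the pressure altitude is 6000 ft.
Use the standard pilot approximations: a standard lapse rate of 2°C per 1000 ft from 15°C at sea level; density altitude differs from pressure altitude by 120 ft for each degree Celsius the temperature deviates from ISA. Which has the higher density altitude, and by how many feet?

Field Y by 5560 ft

Field X: ISA temp = 5°C, deviation -7°C, DA = 5000 + 120 × (-7) = 4160 ft.
Field Y: ISA temp = 3°C, deviation +31°C, DA = 6000 + 120 × 31 = 9720 ft.
Field Y is higher by 9720 − 4160 = 5560 ft.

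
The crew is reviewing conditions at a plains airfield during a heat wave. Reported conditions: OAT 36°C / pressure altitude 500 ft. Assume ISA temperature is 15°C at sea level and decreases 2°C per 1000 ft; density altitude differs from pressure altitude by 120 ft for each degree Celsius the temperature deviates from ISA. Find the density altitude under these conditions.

3140 ft

ISA temperature at 500 ft = 15 − 2 × (500/1000) = 14°C.
ISA deviation = 36 − 14 = +22°C.
Density altitude = 500 + 120 × (22) = 500 + (+2640) = 3140 ft.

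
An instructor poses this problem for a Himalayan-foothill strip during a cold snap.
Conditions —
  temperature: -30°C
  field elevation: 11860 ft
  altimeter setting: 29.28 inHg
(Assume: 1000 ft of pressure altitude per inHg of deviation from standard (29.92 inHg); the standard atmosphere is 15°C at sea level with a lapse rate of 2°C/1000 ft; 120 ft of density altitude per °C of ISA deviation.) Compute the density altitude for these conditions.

10100 ft

Pressure altitude = 11860 + (29.92 − 29.28) × 1000 = 11860 + (+640) = 12500 ft.
ISA temperature at 12500 ft = 15 − 2 × (12500/1000) = -10°C.
ISA deviation = -30 − (-10) = -20°C.
Density altitude = 12500 + 120 × (-20) = 10100 ft.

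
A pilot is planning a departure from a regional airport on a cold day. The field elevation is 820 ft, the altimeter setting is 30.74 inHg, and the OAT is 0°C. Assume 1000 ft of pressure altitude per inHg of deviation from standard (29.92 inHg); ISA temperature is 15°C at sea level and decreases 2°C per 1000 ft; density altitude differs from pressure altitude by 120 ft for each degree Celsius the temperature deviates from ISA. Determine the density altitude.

Pressure altitude = 820 + (29.92 − 30.74) × 1000 = 820 + (-820) = 0 ft.
ISA temperature at 0 ft = 15 − 2 × (0/1000) = 15°C.
ISA deviation = 0 − 15 = -15°C.
Density altitude = 0 + 120 × (-15) = -1800 ft.

-1800 ft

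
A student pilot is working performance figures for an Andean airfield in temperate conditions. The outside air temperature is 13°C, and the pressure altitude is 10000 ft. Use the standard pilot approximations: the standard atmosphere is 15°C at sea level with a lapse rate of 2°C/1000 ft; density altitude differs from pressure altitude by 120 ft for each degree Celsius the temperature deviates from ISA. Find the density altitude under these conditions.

ISA temperature at 10000 ft = 15 − 2 × (10000/1000) = -5°C.
ISA deviation = 13 − (-5) = +18°C.
Density altitude = 10000 + 120 × (18) = 10000 + (+2160) = 12160 ft.

12160 ft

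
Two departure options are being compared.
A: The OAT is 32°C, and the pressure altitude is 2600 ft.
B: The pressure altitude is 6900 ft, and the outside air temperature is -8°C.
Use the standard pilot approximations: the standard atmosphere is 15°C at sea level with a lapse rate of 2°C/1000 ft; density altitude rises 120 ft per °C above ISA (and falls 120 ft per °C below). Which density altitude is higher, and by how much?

B by 532 ft

A: ISA temp = 9.8°C, deviation +22.2°C, DA = 2600 + 120 × 22.2 = 5264 ft.
B: ISA temp = 1.2°C, deviation -9.2°C, DA = 6900 + 120 × (-9.2) = 5796 ft.
B is higher by 5796 − 5264 = 532 ft.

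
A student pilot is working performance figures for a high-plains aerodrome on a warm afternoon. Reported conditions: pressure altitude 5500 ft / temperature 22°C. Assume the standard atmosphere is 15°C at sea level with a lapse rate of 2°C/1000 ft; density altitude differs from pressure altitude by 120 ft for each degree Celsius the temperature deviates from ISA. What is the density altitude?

7660 ft

ISA temperature at 5500 ft = 15 − 2 × (5500/1000) = 4°C.
ISA deviation = 22 − 4 = +18°C.
Density altitude = 5500 + 120 × (18) = 5500 + (+2160) = 7660 ft.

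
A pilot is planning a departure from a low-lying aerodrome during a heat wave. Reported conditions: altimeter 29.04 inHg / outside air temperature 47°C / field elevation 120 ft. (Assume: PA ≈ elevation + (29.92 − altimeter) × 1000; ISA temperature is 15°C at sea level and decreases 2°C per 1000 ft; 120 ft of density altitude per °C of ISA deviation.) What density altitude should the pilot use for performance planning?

Pressure altitude = 120 + (29.92 − 29.04) × 1000 = 120 + (+880) = 1000 ft.
ISA temperature at 1000 ft = 15 − 2 × (1000/1000) = 13°C.
ISA deviation = 47 − 13 = +34°C.
Density altitude = 1000 + 120 × (34) = 5080 ft.

5080 ft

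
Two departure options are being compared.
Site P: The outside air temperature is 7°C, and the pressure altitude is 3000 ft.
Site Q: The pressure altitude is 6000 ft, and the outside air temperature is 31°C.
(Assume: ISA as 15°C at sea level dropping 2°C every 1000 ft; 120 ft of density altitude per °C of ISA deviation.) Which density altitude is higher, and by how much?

Site P: ISA temp = 9°C, deviation -2°C, DA = 3000 + 120 × (-2) = 2760 ft.
Site Q: ISA temp = 3°C, deviation +28°C, DA = 6000 + 120 × 28 = 9360 ft.
Site Q is higher by 9360 − 2760 = 6600 ft.

Site Q by 6600 ft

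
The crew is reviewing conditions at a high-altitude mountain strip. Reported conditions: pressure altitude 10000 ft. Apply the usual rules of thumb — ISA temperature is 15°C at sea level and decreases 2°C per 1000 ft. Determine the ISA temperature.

-5°C

ISA temperature = 15 − 2 × (10000/1000) = 15 − 20 = -5°C.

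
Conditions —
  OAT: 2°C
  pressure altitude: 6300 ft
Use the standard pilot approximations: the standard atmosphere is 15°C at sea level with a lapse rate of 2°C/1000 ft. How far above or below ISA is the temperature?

ISA temperature at 6300 ft = 15 − 2 × (6300/1000) = 2.4°C.
Deviation = OAT − ISA = 2 − 2.4 = -0.4°C.

ISA-0.4°C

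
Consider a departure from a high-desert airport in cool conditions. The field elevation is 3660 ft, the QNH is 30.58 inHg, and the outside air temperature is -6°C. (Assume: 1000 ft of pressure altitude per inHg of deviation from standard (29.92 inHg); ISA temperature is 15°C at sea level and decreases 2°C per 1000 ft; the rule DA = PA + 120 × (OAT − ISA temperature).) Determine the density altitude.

Pressure altitude = 3660 + (29.92 − 30.58) × 1000 = 3660 + (-660) = 3000 ft.
ISA temperature at 3000 ft = 15 − 2 × (3000/1000) = 9°C.
ISA deviation = -6 − 9 = -15°C.
Density altitude = 3000 + 120 × (-15) = 1200 ft.

1200 ft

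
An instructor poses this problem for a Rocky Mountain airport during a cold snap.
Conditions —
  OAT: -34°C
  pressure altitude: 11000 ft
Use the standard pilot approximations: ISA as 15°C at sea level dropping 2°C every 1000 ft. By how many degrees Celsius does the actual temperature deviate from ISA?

ISA temperature at 11000 ft = 15 − 2 × (11000/1000) = -7°C.
Deviation = OAT − ISA = -34 − (-7) = -27°C.

ISA-27°C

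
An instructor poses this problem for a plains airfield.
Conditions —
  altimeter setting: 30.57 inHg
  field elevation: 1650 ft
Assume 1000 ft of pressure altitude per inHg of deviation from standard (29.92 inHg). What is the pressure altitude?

Pressure correction = (29.92 − 30.57) × 1000 = -650 ft.
Pressure altitude = 1650 + (-650) = 1000 ft.

1000 ft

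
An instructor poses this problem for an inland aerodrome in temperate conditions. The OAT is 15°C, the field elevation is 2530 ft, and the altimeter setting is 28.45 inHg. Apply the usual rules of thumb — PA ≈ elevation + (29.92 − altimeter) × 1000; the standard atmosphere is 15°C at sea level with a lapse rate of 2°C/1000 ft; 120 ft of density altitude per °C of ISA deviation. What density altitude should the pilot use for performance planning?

4960 ft

Pressure altitude = 2530 + (29.92 − 28.45) × 1000 = 2530 + (+1470) = 4000 ft.
ISA temperature at 4000 ft = 15 − 2 × (4000/1000) = 7°C.
ISA deviation = 15 − 7 = +8°C.
Density altitude = 4000 + 120 × (8) = 4960 ft.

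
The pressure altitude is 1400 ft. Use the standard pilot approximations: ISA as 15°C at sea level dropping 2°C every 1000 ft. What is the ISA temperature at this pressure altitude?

ISA temperature = 15 − 2 × (1400/1000) = 15 − 2.8 = 12.2°C.

12.2°C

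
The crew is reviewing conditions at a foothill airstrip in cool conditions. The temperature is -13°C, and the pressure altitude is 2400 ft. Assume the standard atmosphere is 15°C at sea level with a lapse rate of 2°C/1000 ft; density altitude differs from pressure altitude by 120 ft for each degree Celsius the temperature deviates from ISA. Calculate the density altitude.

-384 ft

ISA temperature at 2400 ft = 15 − 2 × (2400/1000) = 10.2°C.
ISA deviation = -13 − 10.2 = -23.2°C.
Density altitude = 2400 + 120 × (-23.2) = 2400 + (-2784) = -384 ft.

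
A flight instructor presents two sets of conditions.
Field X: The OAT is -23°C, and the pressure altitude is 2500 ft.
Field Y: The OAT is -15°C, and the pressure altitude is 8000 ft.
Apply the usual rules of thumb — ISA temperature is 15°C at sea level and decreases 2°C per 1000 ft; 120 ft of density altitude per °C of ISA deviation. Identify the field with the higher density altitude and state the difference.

Field X: ISA temp = 10°C, deviation -33°C, DA = 2500 + 120 × (-33) = -1460 ft.
Field Y: ISA temp = -1°C, deviation -14°C, DA = 8000 + 120 × (-14) = 6320 ft.
Field Y is higher by 6320 − (-1460) = 7780 ft.

Field Y by 7780 ft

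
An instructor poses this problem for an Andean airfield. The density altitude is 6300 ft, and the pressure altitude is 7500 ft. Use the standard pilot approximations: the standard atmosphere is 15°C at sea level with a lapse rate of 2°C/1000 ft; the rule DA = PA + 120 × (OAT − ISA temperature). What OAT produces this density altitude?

Density altitude − pressure altitude = 6300 − 7500 = -1200 ft.
At 120 ft/°C that is an ISA deviation of -1200/120 = -10°C.
ISA temperature at 7500 ft = 15 − 2 × (7500/1000) = 0°C.
OAT = ISA + deviation = 0 + (-10) = -10°C.

-10°C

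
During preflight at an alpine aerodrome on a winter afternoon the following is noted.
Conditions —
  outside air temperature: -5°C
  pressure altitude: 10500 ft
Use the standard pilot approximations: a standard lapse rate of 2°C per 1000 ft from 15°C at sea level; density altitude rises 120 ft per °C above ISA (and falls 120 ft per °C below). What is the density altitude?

ISA temperature at 10500 ft = 15 − 2 × (10500/1000) = -6°C.
ISA deviation = -5 − (-6) = +1°C.
Density altitude = 10500 + 120 × (1) = 10500 + (+120) = 10620 ft.

10620 ft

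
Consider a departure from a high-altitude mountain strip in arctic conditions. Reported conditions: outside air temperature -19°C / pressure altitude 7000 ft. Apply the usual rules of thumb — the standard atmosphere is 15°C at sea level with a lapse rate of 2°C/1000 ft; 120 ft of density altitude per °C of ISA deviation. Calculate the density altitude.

ISA temperature at 7000 ft = 15 − 2 × (7000/1000) = 1°C.
ISA deviation = -19 − 1 = -20°C.
Density altitude = 7000 + 120 × (-20) = 7000 + (-2400) = 4600 ft.

4600 ft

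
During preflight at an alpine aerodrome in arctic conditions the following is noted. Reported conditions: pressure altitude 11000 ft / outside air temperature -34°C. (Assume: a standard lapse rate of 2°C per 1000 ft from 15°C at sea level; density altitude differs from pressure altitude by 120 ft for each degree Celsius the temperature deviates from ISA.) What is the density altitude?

ISA temperature at 11000 ft = 15 − 2 × (11000/1000) = -7°C.
ISA deviation = -34 − (-7) = -27°C.
Density altitude = 11000 + 120 × (-27) = 11000 + (-3240) = 7760 ft.

7760 ft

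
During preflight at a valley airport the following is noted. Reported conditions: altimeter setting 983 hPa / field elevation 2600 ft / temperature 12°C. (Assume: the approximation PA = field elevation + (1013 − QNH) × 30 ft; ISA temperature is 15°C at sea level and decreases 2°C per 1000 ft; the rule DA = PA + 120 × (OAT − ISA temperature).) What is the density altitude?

3980 ft

Pressure altitude = 2600 + (1013 − 983) × 30 = 2600 + (+900) = 3500 ft.
ISA temperature at 3500 ft = 15 − 2 × (3500/1000) = 8°C.
ISA deviation = 12 − 8 = +4°C.
Density altitude = 3500 + 120 × (4) = 3980 ft.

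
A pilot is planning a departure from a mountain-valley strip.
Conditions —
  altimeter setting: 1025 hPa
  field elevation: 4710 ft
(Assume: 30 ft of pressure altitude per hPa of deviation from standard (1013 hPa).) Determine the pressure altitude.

Pressure correction = (1013 − 1025) × 30 = -360 ft.
Pressure altitude = 4710 + (-360) = 4350 ft.

4350 ft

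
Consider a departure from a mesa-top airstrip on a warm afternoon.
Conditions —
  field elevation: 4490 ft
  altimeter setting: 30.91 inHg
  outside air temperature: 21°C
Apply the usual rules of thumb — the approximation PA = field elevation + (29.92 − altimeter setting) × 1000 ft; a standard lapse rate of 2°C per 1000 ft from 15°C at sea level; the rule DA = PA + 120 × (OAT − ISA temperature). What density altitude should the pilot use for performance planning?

Pressure altitude = 4490 + (29.92 − 30.91) × 1000 = 4490 + (-990) = 3500 ft.
ISA temperature at 3500 ft = 15 − 2 × (3500/1000) = 8°C.
ISA deviation = 21 − 8 = +13°C.
Density altitude = 3500 + 120 × (13) = 5060 ft.

5060 ft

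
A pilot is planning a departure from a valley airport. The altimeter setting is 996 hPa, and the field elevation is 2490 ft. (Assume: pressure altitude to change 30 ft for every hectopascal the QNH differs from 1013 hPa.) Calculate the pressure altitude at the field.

3000 ft

Pressure correction = (1013 − 996) × 30 = +510 ft.
Pressure altitude = 2490 + (+510) = 3000 ft.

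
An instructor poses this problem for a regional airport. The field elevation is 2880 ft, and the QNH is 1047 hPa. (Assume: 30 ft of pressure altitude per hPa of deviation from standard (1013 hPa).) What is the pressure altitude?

1860 ft

Pressure correction = (1013 − 1047) × 30 = -1020 ft.
Pressure altitude = 2880 + (-1020) = 1860 ft.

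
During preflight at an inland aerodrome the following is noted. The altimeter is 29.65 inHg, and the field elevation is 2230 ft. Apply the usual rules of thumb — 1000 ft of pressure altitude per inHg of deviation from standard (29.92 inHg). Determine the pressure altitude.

2500 ft

Pressure correction = (29.92 − 29.65) × 1000 = +270 ft.
Pressure altitude = 2230 + (+270) = 2500 ft.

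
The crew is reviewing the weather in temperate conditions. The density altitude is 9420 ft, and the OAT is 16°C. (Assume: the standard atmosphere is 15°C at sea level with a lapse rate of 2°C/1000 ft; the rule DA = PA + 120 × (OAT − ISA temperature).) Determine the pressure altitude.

7500 ft

DA = PA + 120 × (OAT − (15 − 2·PA/1000)) = PA + 120·OAT − 1800 + 0.24·PA = 1.24·PA + 120·OAT − 1800.
So 1.24·PA = 9420 − 120 × 16 + 1800 = 9300.
PA = 9300 / 1.24 = 7500 ft.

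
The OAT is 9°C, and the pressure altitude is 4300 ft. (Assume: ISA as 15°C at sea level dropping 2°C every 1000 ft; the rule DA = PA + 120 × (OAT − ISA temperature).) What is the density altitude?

4612 ft

ISA temperature at 4300 ft = 15 − 2 × (4300/1000) = 6.4°C.
ISA deviation = 9 − 6.4 = +2.6°C.
Density altitude = 4300 + 120 × (2.6) = 4300 + (+312) = 4612 ft.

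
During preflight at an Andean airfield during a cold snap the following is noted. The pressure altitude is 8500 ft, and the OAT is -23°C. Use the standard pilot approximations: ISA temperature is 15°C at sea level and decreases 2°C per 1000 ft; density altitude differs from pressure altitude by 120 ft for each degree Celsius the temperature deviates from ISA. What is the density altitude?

5980 ft

ISA temperature at 8500 ft = 15 − 2 × (8500/1000) = -2°C.
ISA deviation = -23 − (-2) = -21°C.
Density altitude = 8500 + 120 × (-21) = 8500 + (-2520) = 5980 ft.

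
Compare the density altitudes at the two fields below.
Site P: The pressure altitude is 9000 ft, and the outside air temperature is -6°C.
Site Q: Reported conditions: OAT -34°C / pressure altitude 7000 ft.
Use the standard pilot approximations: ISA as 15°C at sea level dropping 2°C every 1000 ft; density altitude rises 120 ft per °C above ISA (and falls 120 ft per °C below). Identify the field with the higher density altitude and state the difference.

Site P by 5840 ft

Site P: ISA temp = -3°C, deviation -3°C, DA = 9000 + 120 × (-3) = 8640 ft.
Site Q: ISA temp = 1°C, deviation -35°C, DA = 7000 + 120 × (-35) = 2800 ft.
Site P is higher by 8640 − 2800 = 5840 ft.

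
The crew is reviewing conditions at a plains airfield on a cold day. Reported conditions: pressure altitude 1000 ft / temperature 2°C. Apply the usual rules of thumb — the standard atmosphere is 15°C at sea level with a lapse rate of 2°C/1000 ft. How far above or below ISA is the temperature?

ISA-11°C

ISA temperature at 1000 ft = 15 − 2 × (1000/1000) = 13°C.
Deviation = OAT − ISA = 2 − 13 = -11°C.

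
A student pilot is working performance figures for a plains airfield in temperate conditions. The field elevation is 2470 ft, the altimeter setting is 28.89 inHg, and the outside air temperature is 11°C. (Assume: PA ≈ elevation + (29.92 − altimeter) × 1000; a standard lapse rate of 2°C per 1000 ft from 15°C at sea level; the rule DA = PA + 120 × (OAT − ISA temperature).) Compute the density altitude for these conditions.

Pressure altitude = 2470 + (29.92 − 28.89) × 1000 = 2470 + (+1030) = 3500 ft.
ISA temperature at 3500 ft = 15 − 2 × (3500/1000) = 8°C.
ISA deviation = 11 − 8 = +3°C.
Density altitude = 3500 + 120 × (3) = 3860 ft.

3860 ft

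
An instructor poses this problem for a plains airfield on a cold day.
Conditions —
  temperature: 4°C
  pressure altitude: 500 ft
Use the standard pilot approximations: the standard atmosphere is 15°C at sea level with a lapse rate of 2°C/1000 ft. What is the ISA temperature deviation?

ISA-10°C

ISA temperature at 500 ft = 15 − 2 × (500/1000) = 14°C.
Deviation = OAT − ISA = 4 − 14 = -10°C.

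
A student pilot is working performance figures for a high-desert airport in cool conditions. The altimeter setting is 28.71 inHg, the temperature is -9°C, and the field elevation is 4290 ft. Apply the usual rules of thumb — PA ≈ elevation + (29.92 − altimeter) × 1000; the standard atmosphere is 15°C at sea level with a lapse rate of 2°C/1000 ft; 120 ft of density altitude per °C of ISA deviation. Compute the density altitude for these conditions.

3940 ft

Pressure altitude = 4290 + (29.92 − 28.71) × 1000 = 4290 + (+1210) = 5500 ft.
ISA temperature at 5500 ft = 15 − 2 × (5500/1000) = 4°C.
ISA deviation = -9 − 4 = -13°C.
Density altitude = 5500 + 120 × (-13) = 3940 ft.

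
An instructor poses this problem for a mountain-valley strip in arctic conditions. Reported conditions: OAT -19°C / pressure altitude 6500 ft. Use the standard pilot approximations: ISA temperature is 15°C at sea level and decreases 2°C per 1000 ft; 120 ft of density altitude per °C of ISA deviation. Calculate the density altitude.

ISA temperature at 6500 ft = 15 − 2 × (6500/1000) = 2°C.
ISA deviation = -19 − 2 = -21°C.
Density altitude = 6500 + 120 × (-21) = 6500 + (-2520) = 3980 ft.

3980 ft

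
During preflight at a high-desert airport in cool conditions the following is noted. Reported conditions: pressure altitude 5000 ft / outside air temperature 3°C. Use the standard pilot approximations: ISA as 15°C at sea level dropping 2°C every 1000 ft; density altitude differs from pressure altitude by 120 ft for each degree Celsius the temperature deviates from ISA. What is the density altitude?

ISA temperature at 5000 ft = 15 − 2 × (5000/1000) = 5°C.
ISA deviation = 3 − 5 = -2°C.
Density altitude = 5000 + 120 × (-2) = 5000 + (-240) = 4760 ft.

4760 ft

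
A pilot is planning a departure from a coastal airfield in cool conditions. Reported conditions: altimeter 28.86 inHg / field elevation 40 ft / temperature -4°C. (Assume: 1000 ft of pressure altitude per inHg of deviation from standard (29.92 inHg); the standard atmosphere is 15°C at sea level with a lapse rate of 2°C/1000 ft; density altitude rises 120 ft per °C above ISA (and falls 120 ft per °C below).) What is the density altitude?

Pressure altitude = 40 + (29.92 − 28.86) × 1000 = 40 + (+1060) = 1100 ft.
ISA temperature at 1100 ft = 15 − 2 × (1100/1000) = 12.8°C.
ISA deviation = -4 − 12.8 = -16.8°C.
Density altitude = 1100 + 120 × (-16.8) = -916 ft.

-916 ft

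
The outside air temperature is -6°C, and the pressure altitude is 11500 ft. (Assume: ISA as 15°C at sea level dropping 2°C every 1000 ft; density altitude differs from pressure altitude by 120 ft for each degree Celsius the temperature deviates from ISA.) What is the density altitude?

ISA temperature at 11500 ft = 15 − 2 × (11500/1000) = -8°C.
ISA deviation = -6 − (-8) = +2°C.
Density altitude = 11500 + 120 × (2) = 11500 + (+240) = 11740 ft.

11740 ft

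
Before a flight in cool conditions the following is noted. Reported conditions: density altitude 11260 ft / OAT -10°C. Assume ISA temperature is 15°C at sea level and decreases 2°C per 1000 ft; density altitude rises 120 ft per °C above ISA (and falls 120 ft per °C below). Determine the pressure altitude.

DA = PA + 120 × (OAT − (15 − 2·PA/1000)) = PA + 120·OAT − 1800 + 0.24·PA = 1.24·PA + 120·OAT − 1800.
So 1.24·PA = 11260 − 120 × (-10) + 1800 = 14260.
PA = 14260 / 1.24 = 11500 ft.

11500 ft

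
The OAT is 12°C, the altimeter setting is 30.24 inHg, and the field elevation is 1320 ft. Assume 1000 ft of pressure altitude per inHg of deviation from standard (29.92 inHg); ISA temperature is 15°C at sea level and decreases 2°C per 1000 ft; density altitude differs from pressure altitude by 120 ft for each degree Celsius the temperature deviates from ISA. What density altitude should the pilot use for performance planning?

Pressure altitude = 1320 + (29.92 − 30.24) × 1000 = 1320 + (-320) = 1000 ft.
ISA temperature at 1000 ft = 15 − 2 × (1000/1000) = 13°C.
ISA deviation = 12 − 13 = -1°C.
Density altitude = 1000 + 120 × (-1) = 880 ft.

880 ft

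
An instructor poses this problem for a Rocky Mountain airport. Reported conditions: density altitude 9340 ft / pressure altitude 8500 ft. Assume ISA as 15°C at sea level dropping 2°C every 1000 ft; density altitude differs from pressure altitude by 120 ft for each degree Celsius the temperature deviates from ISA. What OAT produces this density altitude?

Density altitude − pressure altitude = 9340 − 8500 = +840 ft.
At 120 ft/°C that is an ISA deviation of 840/120 = +7°C.
ISA temperature at 8500 ft = 15 − 2 × (8500/1000) = -2°C.
OAT = ISA + deviation = -2 + (+7) = 5°C.

5°C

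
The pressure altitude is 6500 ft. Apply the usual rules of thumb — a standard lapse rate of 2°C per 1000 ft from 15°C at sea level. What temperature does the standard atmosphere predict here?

2°C

ISA temperature = 15 − 2 × (6500/1000) = 15 − 13 = 2°C.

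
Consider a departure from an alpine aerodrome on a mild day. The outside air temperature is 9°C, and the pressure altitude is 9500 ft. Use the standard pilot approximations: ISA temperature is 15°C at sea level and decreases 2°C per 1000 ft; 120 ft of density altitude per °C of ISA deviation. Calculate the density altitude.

11060 ft

ISA temperature at 9500 ft = 15 − 2 × (9500/1000) = -4°C.
ISA deviation = 9 − (-4) = +13°C.
Density altitude = 9500 + 120 × (13) = 9500 + (+1560) = 11060 ft.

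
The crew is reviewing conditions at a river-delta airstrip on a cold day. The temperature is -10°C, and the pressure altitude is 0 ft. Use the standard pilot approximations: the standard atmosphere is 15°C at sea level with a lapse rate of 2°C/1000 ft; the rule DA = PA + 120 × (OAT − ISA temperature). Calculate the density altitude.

ISA temperature at 0 ft = 15 − 2 × (0/1000) = 15°C.
ISA deviation = -10 − 15 = -25°C.
Density altitude = 0 + 120 × (-25) = 0 + (-3000) = -3000 ft.

-3000 ft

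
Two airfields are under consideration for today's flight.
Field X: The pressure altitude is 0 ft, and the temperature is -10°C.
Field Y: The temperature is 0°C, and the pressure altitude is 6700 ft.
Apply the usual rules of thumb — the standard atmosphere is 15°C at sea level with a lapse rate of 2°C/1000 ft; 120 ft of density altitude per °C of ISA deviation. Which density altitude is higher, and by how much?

Field Y by 9508 ft

Field X: ISA temp = 15°C, deviation -25°C, DA = 0 + 120 × (-25) = -3000 ft.
Field Y: ISA temp = 1.6°C, deviation -1.6°C, DA = 6700 + 120 × (-1.6) = 6508 ft.
Field Y is higher by 6508 − (-3000) = 9508 ft.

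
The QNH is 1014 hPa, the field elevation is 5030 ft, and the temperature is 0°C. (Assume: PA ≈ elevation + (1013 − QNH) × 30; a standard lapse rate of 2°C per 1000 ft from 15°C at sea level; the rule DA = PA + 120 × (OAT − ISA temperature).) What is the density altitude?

4400 ft

Pressure altitude = 5030 + (1013 − 1014) × 30 = 5030 + (-30) = 5000 ft.
ISA temperature at 5000 ft = 15 − 2 × (5000/1000) = 5°C.
ISA deviation = 0 − 5 = -5°C.
Density altitude = 5000 + 120 × (-5) = 4400 ft.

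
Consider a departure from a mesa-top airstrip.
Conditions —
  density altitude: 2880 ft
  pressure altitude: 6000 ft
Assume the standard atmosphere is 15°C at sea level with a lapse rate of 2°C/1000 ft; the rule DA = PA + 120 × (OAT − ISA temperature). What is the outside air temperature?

-23°C

Density altitude − pressure altitude = 2880 − 6000 = -3120 ft.
At 120 ft/°C that is an ISA deviation of -3120/120 = -26°C.
ISA temperature at 6000 ft = 15 − 2 × (6000/1000) = 3°C.
OAT = ISA + deviation = 3 + (-26) = -23°C.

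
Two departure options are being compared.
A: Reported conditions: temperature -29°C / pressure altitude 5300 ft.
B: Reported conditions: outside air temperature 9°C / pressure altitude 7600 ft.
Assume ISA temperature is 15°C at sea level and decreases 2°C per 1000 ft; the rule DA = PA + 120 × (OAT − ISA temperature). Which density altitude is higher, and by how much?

A: ISA temp = 4.4°C, deviation -33.4°C, DA = 5300 + 120 × (-33.4) = 1292 ft.
B: ISA temp = -0.2°C, deviation +9.2°C, DA = 7600 + 120 × 9.2 = 8704 ft.
B is higher by 8704 − 1292 = 7412 ft.

B by 7412 ft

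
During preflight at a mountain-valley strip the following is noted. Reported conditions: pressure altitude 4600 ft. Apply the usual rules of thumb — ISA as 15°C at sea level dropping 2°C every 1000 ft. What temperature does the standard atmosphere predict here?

5.8°C

ISA temperature = 15 − 2 × (4600/1000) = 15 − 9.2 = 5.8°C.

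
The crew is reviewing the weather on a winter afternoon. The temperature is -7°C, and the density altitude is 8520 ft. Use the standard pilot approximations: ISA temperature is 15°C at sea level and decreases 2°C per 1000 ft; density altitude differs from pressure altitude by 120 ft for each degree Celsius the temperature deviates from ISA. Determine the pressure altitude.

9000 ft

DA = PA + 120 × (OAT − (15 − 2·PA/1000)) = PA + 120·OAT − 1800 + 0.24·PA = 1.24·PA + 120·OAT − 1800.
So 1.24·PA = 8520 − 120 × (-7) + 1800 = 11160.
PA = 11160 / 1.24 = 9000 ft.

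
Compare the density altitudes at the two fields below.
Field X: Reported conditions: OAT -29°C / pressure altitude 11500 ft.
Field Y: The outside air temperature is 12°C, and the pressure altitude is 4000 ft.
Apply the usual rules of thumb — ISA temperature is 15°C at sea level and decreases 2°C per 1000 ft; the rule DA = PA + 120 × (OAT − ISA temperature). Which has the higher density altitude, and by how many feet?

Field X by 4380 ft

Field X: ISA temp = -8°C, deviation -21°C, DA = 11500 + 120 × (-21) = 8980 ft.
Field Y: ISA temp = 7°C, deviation +5°C, DA = 4000 + 120 × 5 = 4600 ft.
Field X is higher by 8980 − 4600 = 4380 ft.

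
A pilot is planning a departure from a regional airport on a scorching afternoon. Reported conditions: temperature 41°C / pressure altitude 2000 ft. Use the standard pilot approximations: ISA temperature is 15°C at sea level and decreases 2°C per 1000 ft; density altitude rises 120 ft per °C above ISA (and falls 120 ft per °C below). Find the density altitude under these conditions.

5600 ft

ISA temperature at 2000 ft = 15 − 2 × (2000/1000) = 11°C.
ISA deviation = 41 − 11 = +30°C.
Density altitude = 2000 + 120 × (30) = 2000 + (+3600) = 5600 ft.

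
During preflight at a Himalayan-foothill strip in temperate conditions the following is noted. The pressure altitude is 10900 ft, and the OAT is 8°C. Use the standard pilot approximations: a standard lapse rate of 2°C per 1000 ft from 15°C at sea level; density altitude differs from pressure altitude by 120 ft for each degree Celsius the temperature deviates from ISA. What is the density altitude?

ISA temperature at 10900 ft = 15 − 2 × (10900/1000) = -6.8°C.
ISA deviation = 8 − (-6.8) = +14.8°C.
Density altitude = 10900 + 120 × (14.8) = 10900 + (+1776) = 12676 ft.

12676 ft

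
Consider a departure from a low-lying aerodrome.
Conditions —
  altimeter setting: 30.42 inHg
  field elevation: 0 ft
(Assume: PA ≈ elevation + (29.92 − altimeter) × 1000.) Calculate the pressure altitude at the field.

-500 ft

Pressure correction = (29.92 − 30.42) × 1000 = -500 ft.
Pressure altitude = 0 + (-500) = -500 ft.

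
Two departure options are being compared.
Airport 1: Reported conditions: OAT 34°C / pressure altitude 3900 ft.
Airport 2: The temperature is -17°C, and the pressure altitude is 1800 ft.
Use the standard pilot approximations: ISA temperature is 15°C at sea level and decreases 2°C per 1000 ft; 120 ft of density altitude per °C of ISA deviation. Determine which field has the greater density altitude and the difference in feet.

Airport 1: ISA temp = 7.2°C, deviation +26.8°C, DA = 3900 + 120 × 26.8 = 7116 ft.
Airport 2: ISA temp = 11.4°C, deviation -28.4°C, DA = 1800 + 120 × (-28.4) = -1608 ft.
Airport 1 is higher by 7116 − (-1608) = 8724 ft.

Airport 1 by 8724 ft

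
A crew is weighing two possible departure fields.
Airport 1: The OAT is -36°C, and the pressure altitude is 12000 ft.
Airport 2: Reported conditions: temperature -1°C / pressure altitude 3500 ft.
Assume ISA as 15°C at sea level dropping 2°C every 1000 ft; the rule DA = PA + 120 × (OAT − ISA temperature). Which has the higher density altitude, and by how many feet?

Airport 1: ISA temp = -9°C, deviation -27°C, DA = 12000 + 120 × (-27) = 8760 ft.
Airport 2: ISA temp = 8°C, deviation -9°C, DA = 3500 + 120 × (-9) = 2420 ft.
Airport 1 is higher by 8760 − 2420 = 6340 ft.

Airport 1 by 6340 ft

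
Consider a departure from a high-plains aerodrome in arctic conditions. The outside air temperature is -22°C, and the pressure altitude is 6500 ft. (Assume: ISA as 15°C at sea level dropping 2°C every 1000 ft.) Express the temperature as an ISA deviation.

ISA-24°C

ISA temperature at 6500 ft = 15 − 2 × (6500/1000) = 2°C.
Deviation = OAT − ISA = -22 − 2 = -24°C.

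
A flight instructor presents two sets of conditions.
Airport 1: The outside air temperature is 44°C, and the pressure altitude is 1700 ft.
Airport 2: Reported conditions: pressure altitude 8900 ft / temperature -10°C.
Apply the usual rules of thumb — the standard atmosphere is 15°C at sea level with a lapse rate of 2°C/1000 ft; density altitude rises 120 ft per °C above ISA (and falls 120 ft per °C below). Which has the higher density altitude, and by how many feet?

Airport 2 by 2448 ft

Airport 1: ISA temp = 11.6°C, deviation +32.4°C, DA = 1700 + 120 × 32.4 = 5588 ft.
Airport 2: ISA temp = -2.8°C, deviation -7.2°C, DA = 8900 + 120 × (-7.2) = 8036 ft.
Airport 2 is higher by 8036 − 5588 = 2448 ft.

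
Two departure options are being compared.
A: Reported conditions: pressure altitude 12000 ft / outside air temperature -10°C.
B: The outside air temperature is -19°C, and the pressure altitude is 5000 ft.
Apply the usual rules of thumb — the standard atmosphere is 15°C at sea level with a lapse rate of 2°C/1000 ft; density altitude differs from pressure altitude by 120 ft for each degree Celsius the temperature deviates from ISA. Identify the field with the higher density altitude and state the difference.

A: ISA temp = -9°C, deviation -1°C, DA = 12000 + 120 × (-1) = 11880 ft.
B: ISA temp = 5°C, deviation -24°C, DA = 5000 + 120 × (-24) = 2120 ft.
A is higher by 11880 − 2120 = 9760 ft.

A by 9760 ft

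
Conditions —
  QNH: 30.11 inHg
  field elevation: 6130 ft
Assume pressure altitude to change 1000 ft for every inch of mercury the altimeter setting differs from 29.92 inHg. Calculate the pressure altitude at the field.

Pressure correction = (29.92 − 30.11) × 1000 = -190 ft.
Pressure altitude = 6130 + (-190) = 5940 ft.

5940 ft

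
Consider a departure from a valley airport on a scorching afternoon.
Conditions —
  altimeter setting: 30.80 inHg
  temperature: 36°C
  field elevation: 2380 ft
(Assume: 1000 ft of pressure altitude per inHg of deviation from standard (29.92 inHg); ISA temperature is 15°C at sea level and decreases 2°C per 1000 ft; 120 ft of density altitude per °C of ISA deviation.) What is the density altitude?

4380 ft

Pressure altitude = 2380 + (29.92 − 30.80) × 1000 = 2380 + (-880) = 1500 ft.
ISA temperature at 1500 ft = 15 − 2 × (1500/1000) = 12°C.
ISA deviation = 36 − 12 = +24°C.
Density altitude = 1500 + 120 × (24) = 4380 ft.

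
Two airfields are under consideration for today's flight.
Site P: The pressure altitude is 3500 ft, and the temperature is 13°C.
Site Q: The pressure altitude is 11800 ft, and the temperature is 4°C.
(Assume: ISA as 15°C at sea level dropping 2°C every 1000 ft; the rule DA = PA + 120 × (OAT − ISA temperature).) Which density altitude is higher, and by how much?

Site Q by 9212 ft

Site P: ISA temp = 8°C, deviation +5°C, DA = 3500 + 120 × 5 = 4100 ft.
Site Q: ISA temp = -8.6°C, deviation +12.6°C, DA = 11800 + 120 × 12.6 = 13312 ft.
Site Q is higher by 13312 − 4100 = 9212 ft.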